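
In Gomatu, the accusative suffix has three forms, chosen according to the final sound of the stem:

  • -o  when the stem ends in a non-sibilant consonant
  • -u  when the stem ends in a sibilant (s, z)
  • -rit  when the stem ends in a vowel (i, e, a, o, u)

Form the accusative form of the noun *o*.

orit

*o*: final sound = /o/, a vowel → -rit → *orit*.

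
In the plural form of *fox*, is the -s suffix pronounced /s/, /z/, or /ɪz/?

/ɪz/

The stem *fox* ends in a sibilant (/s, z, ʃ, ʒ, tʃ, dʒ/).
The plural suffix surfaces as /ɪz/ after sibilants, /s/ after other voiceless consonants, and /z/ after other voiced sounds.
So the plural -s on *fox* is pronounced /ɪz/.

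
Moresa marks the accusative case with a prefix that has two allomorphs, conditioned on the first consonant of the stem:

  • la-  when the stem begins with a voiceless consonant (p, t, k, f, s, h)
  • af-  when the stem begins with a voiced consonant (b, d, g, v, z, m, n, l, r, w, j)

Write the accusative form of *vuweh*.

afvuweh

The first consonant of *vuweh* is /v/, which is voiced, so the prefix is af-, giving *afvuweh*.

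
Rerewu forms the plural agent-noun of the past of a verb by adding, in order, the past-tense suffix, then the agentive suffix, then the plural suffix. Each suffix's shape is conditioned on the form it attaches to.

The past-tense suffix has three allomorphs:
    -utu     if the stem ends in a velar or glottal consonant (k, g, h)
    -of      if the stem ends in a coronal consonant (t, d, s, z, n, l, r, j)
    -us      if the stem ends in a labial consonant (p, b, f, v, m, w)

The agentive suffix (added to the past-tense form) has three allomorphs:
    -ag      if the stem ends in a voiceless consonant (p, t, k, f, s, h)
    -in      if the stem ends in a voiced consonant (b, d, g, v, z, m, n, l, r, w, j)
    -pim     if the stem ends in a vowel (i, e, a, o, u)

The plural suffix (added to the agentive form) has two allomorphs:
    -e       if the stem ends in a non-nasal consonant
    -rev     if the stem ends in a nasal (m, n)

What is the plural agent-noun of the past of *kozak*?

The final consonant of *kozak* is /k/, which is velar/glottal, so the past-tense suffix is -utu, giving *kozakutu*.
Since the final sound of the past-tense form *kozakutu* is /u/ (a vowel), it takes -pim, giving *kozakutupim*.
The final consonant of the agentive form *kozakutupim* is /m/, which is a nasal, so the plural suffix is -rev, giving *kozakutupimrev*.

kozakutupimrev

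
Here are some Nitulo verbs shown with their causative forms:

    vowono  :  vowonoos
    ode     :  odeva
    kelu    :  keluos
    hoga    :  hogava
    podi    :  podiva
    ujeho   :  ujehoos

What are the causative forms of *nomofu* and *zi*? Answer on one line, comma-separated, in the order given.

nomofuos, ziva

The suffix is conditioned by the last vowel: -os when the last vowel of the stem is a rounded vowel (*vowono*, *kelu*, *ujeho*); -va when the last vowel of the stem is an unrounded vowel (*ode*, *hoga*, *podi*).
*nomofu*: last vowel = /u/, a rounded vowel → -os → *nomofuos*.
Since the last vowel of *zi* is /i/ (an unrounded vowel), it takes -va, giving *ziva*.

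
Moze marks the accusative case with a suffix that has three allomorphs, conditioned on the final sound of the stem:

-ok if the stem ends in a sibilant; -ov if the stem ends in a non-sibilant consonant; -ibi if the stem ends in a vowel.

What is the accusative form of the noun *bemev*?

*bemev* — final sound /v/ (a non-sibilant consonant) → -ov → *bemevov*.

bemevov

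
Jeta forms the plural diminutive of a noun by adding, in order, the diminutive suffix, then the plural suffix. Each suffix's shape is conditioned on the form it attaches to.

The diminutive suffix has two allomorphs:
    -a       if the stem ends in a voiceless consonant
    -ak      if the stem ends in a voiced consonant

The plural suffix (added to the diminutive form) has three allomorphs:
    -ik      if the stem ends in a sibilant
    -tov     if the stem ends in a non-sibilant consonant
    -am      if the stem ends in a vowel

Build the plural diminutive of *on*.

*on*: final consonant = /n/, voiced → -ak → *onak*.
The diminutive form *onak* — final sound /k/ (a non-sibilant consonant) → -tov → *onaktov*.

onaktov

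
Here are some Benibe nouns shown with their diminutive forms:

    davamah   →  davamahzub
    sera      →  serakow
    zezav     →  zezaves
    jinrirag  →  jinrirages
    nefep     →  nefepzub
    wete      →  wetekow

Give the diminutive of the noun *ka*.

The suffix is conditioned by the final sound: -zub when the stem ends in a voiceless consonant (*davamah*, *nefep*); -es when the stem ends in a voiced consonant (*zezav*, *jinrirag*); -kow when the stem ends in a vowel (*sera*, *wete*).
*ka* — final sound /a/ (a vowel) → -kow → *kakow*.

kakow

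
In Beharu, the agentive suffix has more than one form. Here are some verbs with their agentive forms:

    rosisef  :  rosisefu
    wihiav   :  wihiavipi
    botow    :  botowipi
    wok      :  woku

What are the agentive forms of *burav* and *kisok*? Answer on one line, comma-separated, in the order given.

buravipi, kisoku

The suffix is conditioned by the final consonant: -u when the stem ends in a voiceless consonant (*rosisef*, *wok*); -ipi when the stem ends in a voiced consonant (*wihiav*, *botow*).
Since the final consonant of *burav* is /v/ (voiced), it takes -ipi, giving *buravipi*.
*kisok*: final consonant = /k/, voiceless → -u → *kisoku*.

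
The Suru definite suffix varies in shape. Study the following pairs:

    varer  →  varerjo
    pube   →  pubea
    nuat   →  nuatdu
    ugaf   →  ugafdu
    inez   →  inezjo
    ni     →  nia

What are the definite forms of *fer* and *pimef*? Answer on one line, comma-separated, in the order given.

Looking at the final sound of each stem: -du when the stem ends in a voiceless consonant (*nuat*, *ugaf*); -jo when the stem ends in a voiced consonant (*varer*, *inez*); -a when the stem ends in a vowel (*pube*, *ni*).
Since the final sound of *fer* is /r/ (a voiced consonant), it takes -jo, giving *ferjo*.
*pimef*: final sound = /f/, a voiceless consonant → -du → *pimefdu*.

ferjo, pimefdu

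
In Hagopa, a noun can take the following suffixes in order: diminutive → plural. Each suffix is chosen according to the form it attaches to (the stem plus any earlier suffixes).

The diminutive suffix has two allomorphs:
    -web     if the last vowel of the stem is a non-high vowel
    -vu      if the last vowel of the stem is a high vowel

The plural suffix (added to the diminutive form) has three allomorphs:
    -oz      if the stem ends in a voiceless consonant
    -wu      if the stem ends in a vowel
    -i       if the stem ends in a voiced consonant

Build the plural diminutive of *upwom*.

upwomwebi

*upwom*: last vowel = /o/, a non-high vowel → -web → *upwomweb*.
The diminutive form *upwomweb* — final sound /b/ (a voiced consonant) → -i → *upwomwebi*.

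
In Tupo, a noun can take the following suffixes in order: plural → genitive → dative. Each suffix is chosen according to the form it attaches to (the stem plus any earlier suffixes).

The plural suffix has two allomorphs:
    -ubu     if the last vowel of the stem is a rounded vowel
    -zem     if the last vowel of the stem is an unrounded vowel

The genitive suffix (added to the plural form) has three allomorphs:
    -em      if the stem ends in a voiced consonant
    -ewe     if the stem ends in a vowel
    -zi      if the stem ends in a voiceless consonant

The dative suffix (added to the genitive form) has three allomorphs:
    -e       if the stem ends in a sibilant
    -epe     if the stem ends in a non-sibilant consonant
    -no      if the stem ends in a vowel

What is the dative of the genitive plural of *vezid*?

Since the last vowel of *vezid* is /i/ (an unrounded vowel), it takes -zem, giving *vezidzem*.
The final sound of the plural form *vezidzem* is /m/, which is a voiced consonant, so the genitive suffix is -em, giving *vezidzemem*.
The final sound of the genitive form *vezidzemem* is /m/, which is a non-sibilant consonant, so the dative suffix is -epe, giving *vezidzememepe*.

vezidzememepe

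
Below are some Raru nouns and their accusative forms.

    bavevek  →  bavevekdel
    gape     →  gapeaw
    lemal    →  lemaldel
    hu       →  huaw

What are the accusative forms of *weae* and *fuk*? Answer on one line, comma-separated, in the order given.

The suffix is conditioned by the final sound: -del when the stem ends in a consonant (*bavevek*, *lemal*); -aw when the stem ends in a vowel (*gape*, *hu*).
*weae* — final sound /e/ (a vowel) → -aw → *weaeaw*.
*fuk* — final sound /k/ (a consonant) → -del → *fukdel*.

weaeaw, fukdel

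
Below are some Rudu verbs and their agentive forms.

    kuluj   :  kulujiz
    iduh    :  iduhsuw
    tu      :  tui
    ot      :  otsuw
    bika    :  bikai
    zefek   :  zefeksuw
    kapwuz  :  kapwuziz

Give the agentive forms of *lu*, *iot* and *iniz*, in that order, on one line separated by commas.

The alternation tracks the final sound of the stem — -suw when the stem ends in a voiceless consonant (*iduh*, *ot*, *zefek*); -iz when the stem ends in a voiced consonant (*kuluj*, *kapwuz*); -i when the stem ends in a vowel (*tu*, *bika*).
*lu* — final sound /u/ (a vowel) → -i → *lui*.
*iot* — final sound /t/ (a voiceless consonant) → -suw → *iotsuw*.
The final sound of *iniz* is /z/, which is a voiced consonant, so the suffix is -iz, giving *iniziz*.

lui, iotsuw, iniziz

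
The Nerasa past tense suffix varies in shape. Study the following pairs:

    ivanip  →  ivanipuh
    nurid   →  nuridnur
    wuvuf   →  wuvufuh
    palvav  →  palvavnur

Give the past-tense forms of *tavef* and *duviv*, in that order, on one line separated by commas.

The pattern is voicing of the final consonant: -uh when the stem ends in a voiceless consonant (*ivanip*, *wuvuf*); -nur when the stem ends in a voiced consonant (*nurid*, *palvav*).
*tavef*: final consonant = /f/, voiceless → -uh → *tavefuh*.
Since the final consonant of *duviv* is /v/ (voiced), it takes -nur, giving *duvivnur*.

tavefuh, duvivnur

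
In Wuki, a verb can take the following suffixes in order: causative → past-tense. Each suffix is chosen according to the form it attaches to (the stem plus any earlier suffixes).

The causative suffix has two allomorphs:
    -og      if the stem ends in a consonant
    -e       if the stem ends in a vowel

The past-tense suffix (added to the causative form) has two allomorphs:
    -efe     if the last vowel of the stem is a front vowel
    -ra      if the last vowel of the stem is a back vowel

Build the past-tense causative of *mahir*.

Since the final sound of *mahir* is /r/ (a consonant), it takes -og, giving *mahirog*.
Since the last vowel of the causative form *mahirog* is /o/ (a back vowel), it takes -ra, giving *mahirogra*.

mahirogra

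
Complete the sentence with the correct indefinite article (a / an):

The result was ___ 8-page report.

The indefinite article is chosen by the initial *sound* of the following word, not its spelling.
The number *8* is spoken "eight", beginning with /eɪt/ — a vowel sound.
So the article is *an*: The result was an 8-page report.

an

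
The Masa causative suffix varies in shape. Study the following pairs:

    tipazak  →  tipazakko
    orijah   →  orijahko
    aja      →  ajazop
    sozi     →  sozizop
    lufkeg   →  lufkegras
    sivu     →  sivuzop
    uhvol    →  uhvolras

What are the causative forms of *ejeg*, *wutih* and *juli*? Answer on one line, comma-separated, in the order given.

ejegras, wutihko, julizop

Looking at the final sound of each stem: -ko when the stem ends in a voiceless consonant (*tipazak*, *orijah*); -ras when the stem ends in a voiced consonant (*lufkeg*, *uhvol*); -zop when the stem ends in a vowel (*aja*, *sozi*, *sivu*).
The final sound of *ejeg* is /g/, which is a voiced consonant, so the suffix is -ras, giving *ejegras*.
*wutih* — final sound /h/ (a voiceless consonant) → -ko → *wutihko*.
Since the final sound of *juli* is /i/ (a vowel), it takes -zop, giving *julizop*.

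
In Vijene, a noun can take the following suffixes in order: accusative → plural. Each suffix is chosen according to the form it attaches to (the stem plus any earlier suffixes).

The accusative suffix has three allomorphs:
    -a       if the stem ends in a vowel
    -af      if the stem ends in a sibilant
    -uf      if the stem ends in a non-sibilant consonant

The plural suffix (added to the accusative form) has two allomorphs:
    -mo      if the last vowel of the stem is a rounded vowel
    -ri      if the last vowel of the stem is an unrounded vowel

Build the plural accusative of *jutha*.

juthaari

*jutha* — final sound /a/ (a vowel) → -a → *juthaa*.
The last vowel of the accusative form *juthaa* is /a/, which is an unrounded vowel, so the plural suffix is -ri, giving *juthaari*.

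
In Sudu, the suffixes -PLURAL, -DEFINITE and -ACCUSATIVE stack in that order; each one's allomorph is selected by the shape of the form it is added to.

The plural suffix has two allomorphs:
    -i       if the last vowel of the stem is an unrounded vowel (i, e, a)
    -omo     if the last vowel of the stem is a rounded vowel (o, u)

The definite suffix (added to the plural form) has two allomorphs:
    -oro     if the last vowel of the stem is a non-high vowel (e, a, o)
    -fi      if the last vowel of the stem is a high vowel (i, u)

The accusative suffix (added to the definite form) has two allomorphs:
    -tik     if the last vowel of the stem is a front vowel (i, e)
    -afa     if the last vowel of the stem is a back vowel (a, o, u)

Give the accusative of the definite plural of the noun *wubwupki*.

*wubwupki*: last vowel = /i/, an unrounded vowel → -i → *wubwupkii*.
The plural form *wubwupkii* — last vowel /i/ (a high vowel) → -fi → *wubwupkiifi*.
The definite form *wubwupkiifi* — last vowel /i/ (a front vowel) → -tik → *wubwupkiifitik*.

wubwupkiifitik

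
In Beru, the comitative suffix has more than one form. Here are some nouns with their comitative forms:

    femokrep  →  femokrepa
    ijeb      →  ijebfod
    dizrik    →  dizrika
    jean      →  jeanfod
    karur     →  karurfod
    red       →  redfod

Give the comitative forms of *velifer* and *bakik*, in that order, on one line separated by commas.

veliferfod, bakika

The pattern is voicing of the final consonant: -a when the stem ends in a voiceless consonant (*femokrep*, *dizrik*); -fod when the stem ends in a voiced consonant (*ijeb*, *jean*, *karur*, *red*).
Since the final consonant of *velifer* is /r/ (voiced), it takes -fod, giving *veliferfod*.
*bakik*: final consonant = /k/, voiceless → -a → *bakika*.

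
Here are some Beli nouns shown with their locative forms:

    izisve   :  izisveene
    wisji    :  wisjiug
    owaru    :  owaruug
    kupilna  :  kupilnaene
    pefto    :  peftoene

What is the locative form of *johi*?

johiug

The suffix is conditioned by the last vowel: -ug when the last vowel of the stem is a high vowel (*wisji*, *owaru*); -ene when the last vowel of the stem is a non-high vowel (*izisve*, *kupilna*, *pefto*).
Since the last vowel of *johi* is /i/ (a high vowel), it takes -ug, giving *johiug*.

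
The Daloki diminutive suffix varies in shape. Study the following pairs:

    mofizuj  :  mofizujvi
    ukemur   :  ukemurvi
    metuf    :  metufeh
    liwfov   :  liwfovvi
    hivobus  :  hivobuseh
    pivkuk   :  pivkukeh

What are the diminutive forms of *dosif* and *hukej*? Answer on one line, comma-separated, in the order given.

The suffix is conditioned by the final consonant: -eh when the stem ends in a voiceless consonant (*metuf*, *hivobus*, *pivkuk*); -vi when the stem ends in a voiced consonant (*mofizuj*, *ukemur*, *liwfov*).
Since the final consonant of *dosif* is /f/ (voiceless), it takes -eh, giving *dosifeh*.
*hukej* — final consonant /j/ (voiced) → -vi → *hukejvi*.

dosifeh, hukejvi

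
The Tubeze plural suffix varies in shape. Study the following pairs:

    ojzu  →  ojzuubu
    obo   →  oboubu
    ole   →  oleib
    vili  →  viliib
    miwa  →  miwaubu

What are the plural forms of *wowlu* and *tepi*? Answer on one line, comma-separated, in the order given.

wowluubu, tepiib

The alternation tracks the last vowel of the stem — -ib when the last vowel of the stem is a front vowel (*ole*, *vili*); -ubu when the last vowel of the stem is a back vowel (*ojzu*, *obo*, *miwa*).
The last vowel of *wowlu* is /u/, which is a back vowel, so the suffix is -ubu, giving *wowluubu*.
*tepi*: last vowel = /i/, a front vowel → -ib → *tepiib*.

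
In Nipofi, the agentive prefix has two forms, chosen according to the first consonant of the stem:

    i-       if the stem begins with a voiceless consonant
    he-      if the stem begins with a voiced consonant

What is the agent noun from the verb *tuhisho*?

ituhisho

*tuhisho* — first consonant /t/ (voiceless) → i- → *ituhisho*.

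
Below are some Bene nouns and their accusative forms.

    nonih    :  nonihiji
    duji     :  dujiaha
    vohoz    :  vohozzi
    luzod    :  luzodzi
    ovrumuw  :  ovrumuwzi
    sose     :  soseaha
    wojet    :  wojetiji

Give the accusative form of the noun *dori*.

doriaha

The suffix is conditioned by the final sound: -iji when the stem ends in a voiceless consonant (*nonih*, *wojet*); -zi when the stem ends in a voiced consonant (*vohoz*, *luzod*, *ovrumuw*); -aha when the stem ends in a vowel (*duji*, *sose*).
The final sound of *dori* is /i/, which is a vowel, so the suffix is -aha, giving *doriaha*.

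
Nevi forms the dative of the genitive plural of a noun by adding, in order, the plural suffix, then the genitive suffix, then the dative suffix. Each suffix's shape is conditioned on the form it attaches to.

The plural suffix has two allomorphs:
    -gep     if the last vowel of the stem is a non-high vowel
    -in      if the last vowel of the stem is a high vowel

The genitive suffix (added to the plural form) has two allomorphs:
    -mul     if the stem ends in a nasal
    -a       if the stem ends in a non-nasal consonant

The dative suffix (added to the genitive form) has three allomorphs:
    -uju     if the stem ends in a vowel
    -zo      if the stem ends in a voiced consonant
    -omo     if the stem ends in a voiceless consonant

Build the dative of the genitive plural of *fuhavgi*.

*fuhavgi* — last vowel /i/ (a high vowel) → -in → *fuhavgiin*.
The plural form *fuhavgiin*: final consonant = /n/, a nasal → -mul → *fuhavgiinmul*.
The final sound of the genitive form *fuhavgiinmul* is /l/, which is a voiced consonant, so the dative suffix is -zo, giving *fuhavgiinmulzo*.

fuhavgiinmulzo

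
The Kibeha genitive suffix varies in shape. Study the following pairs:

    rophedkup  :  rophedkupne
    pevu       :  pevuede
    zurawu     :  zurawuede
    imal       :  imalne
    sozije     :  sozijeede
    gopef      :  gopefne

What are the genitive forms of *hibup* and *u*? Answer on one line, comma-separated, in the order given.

The pattern is consonant vs. vowel: -ne when the stem ends in a consonant (*rophedkup*, *imal*, *gopef*); -ede when the stem ends in a vowel (*pevu*, *zurawu*, *sozije*).
The final sound of *hibup* is /p/, which is a consonant, so the suffix is -ne, giving *hibupne*.
*u*: final sound = /u/, a vowel → -ede → *uede*.

hibupne, uede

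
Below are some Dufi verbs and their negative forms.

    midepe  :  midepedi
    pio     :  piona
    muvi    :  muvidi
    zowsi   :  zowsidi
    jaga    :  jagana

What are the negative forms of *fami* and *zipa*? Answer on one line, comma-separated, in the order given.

famidi, zipana

The pattern is front/back vowel harmony: -di when the last vowel of the stem is a front vowel (*midepe*, *muvi*, *zowsi*); -na when the last vowel of the stem is a back vowel (*pio*, *jaga*).
The last vowel of *fami* is /i/, which is a front vowel, so the suffix is -di, giving *famidi*.
Since the last vowel of *zipa* is /a/ (a back vowel), it takes -na, giving *zipana*.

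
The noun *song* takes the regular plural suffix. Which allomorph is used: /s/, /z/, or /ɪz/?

/z/

The stem *song* ends in a voiced non-sibilant sound.
The plural suffix surfaces as /ɪz/ after sibilants, /s/ after other voiceless consonants, and /z/ after other voiced sounds.
So the plural -s on *song* is pronounced /z/.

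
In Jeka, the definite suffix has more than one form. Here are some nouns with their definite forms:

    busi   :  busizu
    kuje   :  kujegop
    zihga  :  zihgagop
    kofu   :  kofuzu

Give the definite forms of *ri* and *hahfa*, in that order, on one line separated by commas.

The suffix is conditioned by the last vowel: -zu when the last vowel of the stem is a high vowel (*busi*, *kofu*); -gop when the last vowel of the stem is a non-high vowel (*kuje*, *zihga*).
*ri* — last vowel /i/ (a high vowel) → -zu → *rizu*.
*hahfa* — last vowel /a/ (a non-high vowel) → -gop → *hahfagop*.

rizu, hahfagop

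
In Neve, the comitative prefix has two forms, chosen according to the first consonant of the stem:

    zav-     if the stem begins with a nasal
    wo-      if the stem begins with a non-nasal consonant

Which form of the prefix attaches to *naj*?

*naj*: first consonant = /n/, a nasal → zav-.

zav-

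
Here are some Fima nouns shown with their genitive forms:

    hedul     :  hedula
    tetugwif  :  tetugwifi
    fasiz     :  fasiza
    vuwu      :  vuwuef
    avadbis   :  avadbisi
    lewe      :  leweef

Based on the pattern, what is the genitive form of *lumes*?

The suffix is conditioned by the final sound: -i when the stem ends in a voiceless consonant (*tetugwif*, *avadbis*); -a when the stem ends in a voiced consonant (*hedul*, *fasiz*); -ef when the stem ends in a vowel (*vuwu*, *lewe*).
Since the final sound of *lumes* is /s/ (a voiceless consonant), it takes -i, giving *lumesi*.

lumesi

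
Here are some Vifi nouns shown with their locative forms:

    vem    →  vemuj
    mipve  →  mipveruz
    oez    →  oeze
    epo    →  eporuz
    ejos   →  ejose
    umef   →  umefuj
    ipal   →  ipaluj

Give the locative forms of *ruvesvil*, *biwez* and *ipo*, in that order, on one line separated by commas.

The alternation tracks the final sound of the stem — -e when the stem ends in a sibilant (*oez*, *ejos*); -uj when the stem ends in a non-sibilant consonant (*vem*, *umef*, *ipal*); -ruz when the stem ends in a vowel (*mipve*, *epo*).
*ruvesvil* — final sound /l/ (a non-sibilant consonant) → -uj → *ruvesviluj*.
Since the final sound of *biwez* is /z/ (a sibilant), it takes -e, giving *biweze*.
*ipo*: final sound = /o/, a vowel → -ruz → *iporuz*.

ruvesviluj, biweze, iporuz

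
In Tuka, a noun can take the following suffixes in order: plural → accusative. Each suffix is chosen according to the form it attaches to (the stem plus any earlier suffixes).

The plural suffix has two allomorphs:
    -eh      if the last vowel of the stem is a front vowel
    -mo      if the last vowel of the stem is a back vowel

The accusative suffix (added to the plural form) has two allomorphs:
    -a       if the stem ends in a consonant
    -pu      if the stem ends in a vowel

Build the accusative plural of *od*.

odmopu

Since the last vowel of *od* is /o/ (a back vowel), it takes -mo, giving *odmo*.
The plural form *odmo* — final sound /o/ (a vowel) → -pu → *odmopu*.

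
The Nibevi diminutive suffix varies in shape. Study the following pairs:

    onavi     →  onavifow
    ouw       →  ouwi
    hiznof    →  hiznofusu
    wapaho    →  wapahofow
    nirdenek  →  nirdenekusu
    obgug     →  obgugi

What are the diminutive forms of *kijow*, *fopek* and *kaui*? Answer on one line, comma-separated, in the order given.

The alternation tracks the final sound of the stem — -usu when the stem ends in a voiceless consonant (*hiznof*, *nirdenek*); -i when the stem ends in a voiced consonant (*ouw*, *obgug*); -fow when the stem ends in a vowel (*onavi*, *wapaho*).
The final sound of *kijow* is /w/, which is a voiced consonant, so the suffix is -i, giving *kijowi*.
*fopek* — final sound /k/ (a voiceless consonant) → -usu → *fopekusu*.
Since the final sound of *kaui* is /i/ (a vowel), it takes -fow, giving *kauifow*.

kijowi, fopekusu, kauifow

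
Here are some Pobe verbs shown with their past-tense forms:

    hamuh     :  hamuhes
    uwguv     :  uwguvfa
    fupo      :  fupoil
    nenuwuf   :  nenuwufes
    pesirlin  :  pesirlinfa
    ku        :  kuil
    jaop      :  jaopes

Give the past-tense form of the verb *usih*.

The pattern is voicing of the final sound: -es when the stem ends in a voiceless consonant (*hamuh*, *nenuwuf*, *jaop*); -fa when the stem ends in a voiced consonant (*uwguv*, *pesirlin*); -il when the stem ends in a vowel (*fupo*, *ku*).
The final sound of *usih* is /h/, which is a voiceless consonant, so the suffix is -es, giving *usihes*.

usihes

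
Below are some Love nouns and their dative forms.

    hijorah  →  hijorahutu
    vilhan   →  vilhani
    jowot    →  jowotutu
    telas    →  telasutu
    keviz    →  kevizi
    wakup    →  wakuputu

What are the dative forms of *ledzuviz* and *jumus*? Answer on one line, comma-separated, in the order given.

ledzuvizi, jumusutu

The pattern is voicing of the final consonant: -utu when the stem ends in a voiceless consonant (*hijorah*, *jowot*, *telas*, *wakup*); -i when the stem ends in a voiced consonant (*vilhan*, *keviz*).
*ledzuviz* — final consonant /z/ (voiced) → -i → *ledzuvizi*.
*jumus*: final consonant = /s/, voiceless → -utu → *jumusutu*.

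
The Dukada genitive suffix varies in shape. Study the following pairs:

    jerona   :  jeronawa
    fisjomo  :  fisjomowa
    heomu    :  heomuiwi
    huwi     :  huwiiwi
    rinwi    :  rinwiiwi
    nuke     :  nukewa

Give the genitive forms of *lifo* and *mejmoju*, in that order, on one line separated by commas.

lifowa, mejmojuiwi

The suffix is conditioned by the last vowel: -iwi when the last vowel of the stem is a high vowel (*heomu*, *huwi*, *rinwi*); -wa when the last vowel of the stem is a non-high vowel (*jerona*, *fisjomo*, *nuke*).
The last vowel of *lifo* is /o/, which is a non-high vowel, so the suffix is -wa, giving *lifowa*.
*mejmoju* — last vowel /u/ (a high vowel) → -iwi → *mejmojuiwi*.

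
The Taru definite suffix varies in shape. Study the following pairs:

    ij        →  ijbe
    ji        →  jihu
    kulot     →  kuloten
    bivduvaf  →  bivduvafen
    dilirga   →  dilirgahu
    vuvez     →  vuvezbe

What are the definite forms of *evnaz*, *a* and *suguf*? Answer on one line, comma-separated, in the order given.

Looking at the final sound of each stem: -en when the stem ends in a voiceless consonant (*kulot*, *bivduvaf*); -be when the stem ends in a voiced consonant (*ij*, *vuvez*); -hu when the stem ends in a vowel (*ji*, *dilirga*).
*evnaz*: final sound = /z/, a voiced consonant → -be → *evnazbe*.
Since the final sound of *a* is /a/ (a vowel), it takes -hu, giving *ahu*.
*suguf* — final sound /f/ (a voiceless consonant) → -en → *sugufen*.

evnazbe, ahu, sugufen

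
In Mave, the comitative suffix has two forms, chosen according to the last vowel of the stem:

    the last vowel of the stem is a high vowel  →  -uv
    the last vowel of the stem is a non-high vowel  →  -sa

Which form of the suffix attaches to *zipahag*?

*zipahag* — last vowel /a/ (a non-high vowel) → -sa.

-sa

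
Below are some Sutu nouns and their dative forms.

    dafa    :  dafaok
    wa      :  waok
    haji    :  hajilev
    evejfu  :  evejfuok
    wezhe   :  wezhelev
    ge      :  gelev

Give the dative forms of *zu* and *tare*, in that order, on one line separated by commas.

zuok, tarelev

The pattern is front/back vowel harmony: -lev when the last vowel of the stem is a front vowel (*haji*, *wezhe*, *ge*); -ok when the last vowel of the stem is a back vowel (*dafa*, *wa*, *evejfu*).
*zu*: last vowel = /u/, a back vowel → -ok → *zuok*.
The last vowel of *tare* is /e/, which is a front vowel, so the suffix is -lev, giving *tarelev*.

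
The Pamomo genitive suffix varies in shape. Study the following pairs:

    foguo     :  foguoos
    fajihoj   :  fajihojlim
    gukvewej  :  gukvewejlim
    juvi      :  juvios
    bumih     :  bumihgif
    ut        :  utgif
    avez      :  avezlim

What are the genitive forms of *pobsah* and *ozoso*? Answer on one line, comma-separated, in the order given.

The suffix is conditioned by the final sound: -gif when the stem ends in a voiceless consonant (*bumih*, *ut*); -lim when the stem ends in a voiced consonant (*fajihoj*, *gukvewej*, *avez*); -os when the stem ends in a vowel (*foguo*, *juvi*).
*pobsah* — final sound /h/ (a voiceless consonant) → -gif → *pobsahgif*.
*ozoso*: final sound = /o/, a vowel → -os → *ozosoos*.

pobsahgif, ozosoos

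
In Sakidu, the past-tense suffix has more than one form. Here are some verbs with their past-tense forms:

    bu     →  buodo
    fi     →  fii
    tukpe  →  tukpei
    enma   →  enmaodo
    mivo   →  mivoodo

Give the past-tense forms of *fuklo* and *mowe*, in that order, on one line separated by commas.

The pattern is front/back vowel harmony: -i when the last vowel of the stem is a front vowel (*fi*, *tukpe*); -odo when the last vowel of the stem is a back vowel (*bu*, *enma*, *mivo*).
*fuklo* — last vowel /o/ (a back vowel) → -odo → *fukloodo*.
The last vowel of *mowe* is /e/, which is a front vowel, so the suffix is -i, giving *mowei*.

fukloodo, mowei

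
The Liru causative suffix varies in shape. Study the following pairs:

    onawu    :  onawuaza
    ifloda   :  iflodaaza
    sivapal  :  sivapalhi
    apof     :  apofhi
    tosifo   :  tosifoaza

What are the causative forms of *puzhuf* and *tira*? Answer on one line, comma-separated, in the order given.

puzhufhi, tiraaza

The pattern is consonant vs. vowel: -hi when the stem ends in a consonant (*sivapal*, *apof*); -aza when the stem ends in a vowel (*onawu*, *ifloda*, *tosifo*).
Since the final sound of *puzhuf* is /f/ (a consonant), it takes -hi, giving *puzhufhi*.
*tira*: final sound = /a/, a vowel → -aza → *tiraaza*.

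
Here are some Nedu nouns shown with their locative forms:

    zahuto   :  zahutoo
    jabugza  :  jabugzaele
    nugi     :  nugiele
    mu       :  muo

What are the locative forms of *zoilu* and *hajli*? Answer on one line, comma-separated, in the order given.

zoiluo, hajliele

The alternation tracks the last vowel of the stem — -o when the last vowel of the stem is a rounded vowel (*zahuto*, *mu*); -ele when the last vowel of the stem is an unrounded vowel (*jabugza*, *nugi*).
The last vowel of *zoilu* is /u/, which is a rounded vowel, so the suffix is -o, giving *zoiluo*.
The last vowel of *hajli* is /i/, which is an unrounded vowel, so the suffix is -ele, giving *hajliele*.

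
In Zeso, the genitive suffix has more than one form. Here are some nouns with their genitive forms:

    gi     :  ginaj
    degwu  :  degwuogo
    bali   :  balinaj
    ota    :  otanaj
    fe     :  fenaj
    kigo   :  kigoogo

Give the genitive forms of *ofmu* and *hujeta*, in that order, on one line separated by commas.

ofmuogo, hujetanaj

The pattern is rounding harmony: -ogo when the last vowel of the stem is a rounded vowel (*degwu*, *kigo*); -naj when the last vowel of the stem is an unrounded vowel (*gi*, *bali*, *ota*, *fe*).
Since the last vowel of *ofmu* is /u/ (a rounded vowel), it takes -ogo, giving *ofmuogo*.
Since the last vowel of *hujeta* is /a/ (an unrounded vowel), it takes -naj, giving *hujetanaj*.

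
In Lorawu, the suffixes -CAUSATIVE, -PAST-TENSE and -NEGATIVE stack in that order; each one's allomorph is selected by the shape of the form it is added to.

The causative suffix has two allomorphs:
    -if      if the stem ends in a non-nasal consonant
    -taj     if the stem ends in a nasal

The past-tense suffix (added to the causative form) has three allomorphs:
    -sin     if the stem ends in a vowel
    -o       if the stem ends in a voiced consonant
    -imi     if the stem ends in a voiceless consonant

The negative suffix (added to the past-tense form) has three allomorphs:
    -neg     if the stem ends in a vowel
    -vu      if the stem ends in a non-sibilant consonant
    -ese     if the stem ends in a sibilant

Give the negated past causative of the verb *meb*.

The final consonant of *meb* is /b/, which is non-nasal, so the causative suffix is -if, giving *mebif*.
The causative form *mebif* — final sound /f/ (a voiceless consonant) → -imi → *mebifimi*.
The final sound of the past-tense form *mebifimi* is /i/, which is a vowel, so the negative suffix is -neg, giving *mebifimineg*.

mebifimineg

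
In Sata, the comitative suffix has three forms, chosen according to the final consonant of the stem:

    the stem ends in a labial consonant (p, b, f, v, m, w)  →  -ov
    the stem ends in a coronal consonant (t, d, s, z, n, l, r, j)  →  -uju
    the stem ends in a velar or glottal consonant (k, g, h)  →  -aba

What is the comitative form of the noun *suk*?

Since the final consonant of *suk* is /k/ (velar/glottal), it takes -aba, giving *sukaba*.

sukaba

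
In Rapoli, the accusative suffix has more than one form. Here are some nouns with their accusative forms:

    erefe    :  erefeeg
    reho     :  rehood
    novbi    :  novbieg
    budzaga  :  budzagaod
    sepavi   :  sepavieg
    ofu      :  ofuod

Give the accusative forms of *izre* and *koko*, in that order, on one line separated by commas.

The alternation tracks the last vowel of the stem — -eg when the last vowel of the stem is a front vowel (*erefe*, *novbi*, *sepavi*); -od when the last vowel of the stem is a back vowel (*reho*, *budzaga*, *ofu*).
*izre*: last vowel = /e/, a front vowel → -eg → *izreeg*.
*koko* — last vowel /o/ (a back vowel) → -od → *kokood*.

izreeg, kokood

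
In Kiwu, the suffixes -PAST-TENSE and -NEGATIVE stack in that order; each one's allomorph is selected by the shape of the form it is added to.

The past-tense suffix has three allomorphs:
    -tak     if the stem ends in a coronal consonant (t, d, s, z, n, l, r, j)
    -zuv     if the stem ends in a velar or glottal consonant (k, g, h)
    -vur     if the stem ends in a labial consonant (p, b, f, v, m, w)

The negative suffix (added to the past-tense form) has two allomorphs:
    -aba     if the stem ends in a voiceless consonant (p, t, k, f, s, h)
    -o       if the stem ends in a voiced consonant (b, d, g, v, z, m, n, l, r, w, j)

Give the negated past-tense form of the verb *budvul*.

Since the final consonant of *budvul* is /l/ (coronal), it takes -tak, giving *budvultak*.
The past-tense form *budvultak* — final consonant /k/ (voiceless) → -aba → *budvultakaba*.

budvultakaba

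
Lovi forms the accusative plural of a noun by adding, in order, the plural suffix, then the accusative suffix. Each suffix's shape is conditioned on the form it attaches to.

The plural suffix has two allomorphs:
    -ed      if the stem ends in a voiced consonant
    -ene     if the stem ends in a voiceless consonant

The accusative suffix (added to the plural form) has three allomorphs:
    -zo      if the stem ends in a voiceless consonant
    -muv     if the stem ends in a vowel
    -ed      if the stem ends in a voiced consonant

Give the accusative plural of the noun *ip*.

ipenemuv

*ip* — final consonant /p/ (voiceless) → -ene → *ipene*.
Since the final sound of the plural form *ipene* is /e/ (a vowel), it takes -muv, giving *ipenemuv*.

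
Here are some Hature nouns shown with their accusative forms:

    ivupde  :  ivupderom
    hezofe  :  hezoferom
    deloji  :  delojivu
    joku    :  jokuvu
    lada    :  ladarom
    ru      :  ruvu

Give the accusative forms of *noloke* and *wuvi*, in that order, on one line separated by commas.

The pattern is height harmony: -vu when the last vowel of the stem is a high vowel (*deloji*, *joku*, *ru*); -rom when the last vowel of the stem is a non-high vowel (*ivupde*, *hezofe*, *lada*).
*noloke*: last vowel = /e/, a non-high vowel → -rom → *nolokerom*.
The last vowel of *wuvi* is /i/, which is a high vowel, so the suffix is -vu, giving *wuvivu*.

nolokerom, wuvivu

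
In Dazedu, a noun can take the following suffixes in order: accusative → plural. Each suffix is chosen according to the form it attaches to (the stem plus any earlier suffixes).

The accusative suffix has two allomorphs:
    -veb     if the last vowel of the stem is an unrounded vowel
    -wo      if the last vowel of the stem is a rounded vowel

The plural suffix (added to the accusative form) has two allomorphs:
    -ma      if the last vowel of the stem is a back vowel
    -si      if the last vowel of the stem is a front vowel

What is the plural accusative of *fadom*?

Since the last vowel of *fadom* is /o/ (a rounded vowel), it takes -wo, giving *fadomwo*.
The last vowel of the accusative form *fadomwo* is /o/, which is a back vowel, so the plural suffix is -ma, giving *fadomwoma*.

fadomwoma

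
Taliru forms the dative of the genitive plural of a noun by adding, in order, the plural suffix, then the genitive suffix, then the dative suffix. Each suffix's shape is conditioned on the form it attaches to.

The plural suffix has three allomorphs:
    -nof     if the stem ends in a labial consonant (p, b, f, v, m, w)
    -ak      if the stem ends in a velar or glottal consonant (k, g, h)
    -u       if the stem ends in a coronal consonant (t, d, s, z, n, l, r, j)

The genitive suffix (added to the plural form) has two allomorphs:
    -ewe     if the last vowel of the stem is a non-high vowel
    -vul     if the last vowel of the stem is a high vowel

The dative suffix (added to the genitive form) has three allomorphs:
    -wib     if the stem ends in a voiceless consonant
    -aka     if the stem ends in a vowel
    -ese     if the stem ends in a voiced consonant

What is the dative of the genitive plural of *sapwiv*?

sapwivnofeweaka

The final consonant of *sapwiv* is /v/, which is labial, so the plural suffix is -nof, giving *sapwivnof*.
Since the last vowel of the plural form *sapwivnof* is /o/ (a non-high vowel), it takes -ewe, giving *sapwivnofewe*.
Since the final sound of the genitive form *sapwivnofewe* is /e/ (a vowel), it takes -aka, giving *sapwivnofeweaka*.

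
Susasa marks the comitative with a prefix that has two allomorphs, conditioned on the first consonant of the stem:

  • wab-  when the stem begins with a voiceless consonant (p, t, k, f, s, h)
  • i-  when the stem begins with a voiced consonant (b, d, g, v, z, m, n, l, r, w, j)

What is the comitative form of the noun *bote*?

The first consonant of *bote* is /b/, which is voiced, so the prefix is i-, giving *ibote*.

ibote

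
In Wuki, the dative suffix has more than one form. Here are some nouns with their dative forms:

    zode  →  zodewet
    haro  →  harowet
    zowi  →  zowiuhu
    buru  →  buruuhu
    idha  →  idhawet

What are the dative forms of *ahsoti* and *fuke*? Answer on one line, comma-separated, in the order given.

The suffix is conditioned by the last vowel: -uhu when the last vowel of the stem is a high vowel (*zowi*, *buru*); -wet when the last vowel of the stem is a non-high vowel (*zode*, *haro*, *idha*).
Since the last vowel of *ahsoti* is /i/ (a high vowel), it takes -uhu, giving *ahsotiuhu*.
*fuke* — last vowel /e/ (a non-high vowel) → -wet → *fukewet*.

ahsotiuhu, fukewet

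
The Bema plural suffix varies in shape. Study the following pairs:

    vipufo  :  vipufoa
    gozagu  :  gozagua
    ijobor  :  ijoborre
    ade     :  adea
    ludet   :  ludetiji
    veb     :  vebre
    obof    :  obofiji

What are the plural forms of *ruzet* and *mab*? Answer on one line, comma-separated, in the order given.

ruzetiji, mabre

The suffix is conditioned by the final sound: -iji when the stem ends in a voiceless consonant (*ludet*, *obof*); -re when the stem ends in a voiced consonant (*ijobor*, *veb*); -a when the stem ends in a vowel (*vipufo*, *gozagu*, *ade*).
The final sound of *ruzet* is /t/, which is a voiceless consonant, so the suffix is -iji, giving *ruzetiji*.
*mab*: final sound = /b/, a voiced consonant → -re → *mabre*.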